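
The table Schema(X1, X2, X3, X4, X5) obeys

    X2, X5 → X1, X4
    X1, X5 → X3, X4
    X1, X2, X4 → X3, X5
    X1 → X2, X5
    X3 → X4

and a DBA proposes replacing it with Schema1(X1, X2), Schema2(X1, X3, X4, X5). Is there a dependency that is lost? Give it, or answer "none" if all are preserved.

X2, X5 → X1, X4

Check X2, X5 → X1, X4: no single fragment contains all of {X1, X2, X4, X5}, and the restricted closure of {X2, X5} across the fragments never reaches {X1, X4}.
X1, X5 → X3, X4 is preserved.
X1, X2, X4 → X3, X5 is preserved.
X1 → X2, X5 is preserved.
X3 → X4 is preserved.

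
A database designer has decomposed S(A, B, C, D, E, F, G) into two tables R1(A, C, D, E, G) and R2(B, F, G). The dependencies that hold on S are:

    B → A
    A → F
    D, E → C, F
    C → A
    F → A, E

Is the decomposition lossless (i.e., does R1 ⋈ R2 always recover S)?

No

Common attributes: R1 ∩ R2 = {G}.
No dependency enlarges {G}, so (G)⁺ = {G}.
The closure contains neither all of R1 = {A, C, D, E, G} nor all of R2 = {B, F, G}, so the common attributes are not a superkey of either fragment. The join is lossy.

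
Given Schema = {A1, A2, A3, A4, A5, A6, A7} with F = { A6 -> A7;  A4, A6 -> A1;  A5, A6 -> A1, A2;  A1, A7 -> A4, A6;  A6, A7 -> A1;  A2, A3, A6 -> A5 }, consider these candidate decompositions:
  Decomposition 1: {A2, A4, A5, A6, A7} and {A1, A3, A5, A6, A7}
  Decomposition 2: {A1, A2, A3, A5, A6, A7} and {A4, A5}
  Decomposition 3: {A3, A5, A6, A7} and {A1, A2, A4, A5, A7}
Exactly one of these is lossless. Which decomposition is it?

Decomposition 1: common = {A5, A6, A7}, closure = {A1, A2, A4, A5, A6, A7} → lossless.
Decomposition 2: common = {A5}, closure = {A5} → lossy.
Decomposition 3: common = {A5, A7}, closure = {A5, A7} → lossy.

Decomposition 1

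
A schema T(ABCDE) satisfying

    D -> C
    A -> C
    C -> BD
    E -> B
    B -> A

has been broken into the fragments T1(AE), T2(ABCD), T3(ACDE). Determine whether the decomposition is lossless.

Chase test. Columns are ABCDE; row i has aⱼ where attribute j ∈ Ti, else bᵢⱼ.
Initial tableau (one row per fragment):
  row 1: a1 b12 b13 b14 a5
  row 2: a1 a2 a3 a4 b25
  row 3: a1 b32 a3 a4 a5
Rows 1 and 2 agree on A; apply A→C and equate their C entries.
Rows 1 and 2 agree on C; apply C→BD and equate their BD entries.
Rows 1 and 3 agree on C; apply C→BD and equate their BD entries.
Row 1 is now all distinguished symbols — the join is lossless.

Yes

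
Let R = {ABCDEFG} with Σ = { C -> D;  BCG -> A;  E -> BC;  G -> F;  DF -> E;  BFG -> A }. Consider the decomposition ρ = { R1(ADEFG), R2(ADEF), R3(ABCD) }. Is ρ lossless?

Chase test. Columns are ABCDEFG; row i has aⱼ where attribute j ∈ Ri, else bᵢⱼ.
Initial tableau (one row per fragment):
  row 1: a1 b12 b13 a4 a5 a6 a7
  row 2: a1 b22 b23 a4 a5 a6 b27
  row 3: a1 a2 a3 a4 b35 b36 b37
Rows 1 and 2 agree on E; apply E→BC and equate their BC entries.
No row becomes fully distinguished — the join is lossy.

No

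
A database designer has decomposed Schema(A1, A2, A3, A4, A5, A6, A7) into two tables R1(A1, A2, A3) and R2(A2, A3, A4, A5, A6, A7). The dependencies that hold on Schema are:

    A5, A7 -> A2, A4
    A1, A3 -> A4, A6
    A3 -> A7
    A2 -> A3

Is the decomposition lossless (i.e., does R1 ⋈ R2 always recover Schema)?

Common attributes: R1 ∩ R2 = {A2, A3}.
Closure of {A2, A3}: A3 → A7 applies, adding A7. So (A2, A3)⁺ = {A2, A3, A7}.
The closure contains neither all of R1 = {A1, A2, A3} nor all of R2 = {A2, A3, A4, A5, A6, A7}, so the common attributes are not a superkey of either fragment. The join is lossy.

No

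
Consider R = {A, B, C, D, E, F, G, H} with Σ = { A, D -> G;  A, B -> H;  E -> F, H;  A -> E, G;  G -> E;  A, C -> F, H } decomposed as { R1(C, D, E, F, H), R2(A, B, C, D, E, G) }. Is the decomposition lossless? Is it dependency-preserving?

lossless and dependency-preserving

Lossless test: (C, D, E)⁺ = {C, D, E, F, H}, which contains all of one fragment — lossless.
Dependency preservation: A, B → H; A, C → F, H are not contained in any single fragment, but the restricted closure of each left-hand side across the fragments still reaches the right-hand side; the remaining FDs each lie inside some fragment. All dependencies are preserved.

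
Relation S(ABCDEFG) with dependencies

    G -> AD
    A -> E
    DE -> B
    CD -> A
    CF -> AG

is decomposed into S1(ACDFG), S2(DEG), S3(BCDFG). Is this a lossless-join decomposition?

Chase test. Columns are ABCDEFG; row i has aⱼ where attribute j ∈ Si, else bᵢⱼ.
Initial tableau (one row per fragment):
  row 1: a1 b12 a3 a4 b15 a6 a7
  row 2: b21 b22 b23 a4 a5 b26 a7
  row 3: b31 a2 a3 a4 b35 a6 a7
Rows 1 and 2 agree on G; apply G→AD and equate their AD entries.
Rows 1 and 3 agree on G; apply G→AD and equate their AD entries.
Rows 1 and 2 agree on A; apply A→E and equate their E entries.
Rows 1 and 3 agree on A; apply A→E and equate their E entries.
Rows 1 and 2 agree on DE; apply DE→B and equate their B entries.
Rows 1 and 3 agree on DE; apply DE→B and equate their B entries.
Row 1 is now all distinguished symbols — the join is lossless.

Yes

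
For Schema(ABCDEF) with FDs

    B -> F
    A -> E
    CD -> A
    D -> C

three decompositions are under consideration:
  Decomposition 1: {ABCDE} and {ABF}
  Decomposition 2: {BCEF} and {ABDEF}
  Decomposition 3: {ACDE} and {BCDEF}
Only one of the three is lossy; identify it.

Decomposition 2

Decomposition 1: common = {AB}, closure = {ABEF} → lossless.
Decomposition 2: common = {BEF}, closure = {BEF} → lossy.
Decomposition 3: common = {CDE}, closure = {ACDE} → lossless.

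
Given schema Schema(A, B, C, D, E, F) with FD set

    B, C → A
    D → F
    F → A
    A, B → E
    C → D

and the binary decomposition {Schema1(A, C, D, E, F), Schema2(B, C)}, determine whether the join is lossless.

No

Common attributes: Schema1 ∩ Schema2 = {C}.
Closure of {C}: C → D applies, adding D; D → F applies, adding F; F → A applies, adding A. So (C)⁺ = {A, C, D, F}.
The closure contains neither all of Schema1 = {A, C, D, E, F} nor all of Schema2 = {B, C}, so the common attributes are not a superkey of either fragment. The join is lossy.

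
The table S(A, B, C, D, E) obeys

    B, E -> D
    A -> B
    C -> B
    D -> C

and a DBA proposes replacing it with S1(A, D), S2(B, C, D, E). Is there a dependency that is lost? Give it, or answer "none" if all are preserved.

Check A → B: no single fragment contains all of {A, B}, and the restricted closure of {A} across the fragments never reaches {B}.
B, E → D is preserved.
C → B is preserved.
D → C is preserved.

A -> B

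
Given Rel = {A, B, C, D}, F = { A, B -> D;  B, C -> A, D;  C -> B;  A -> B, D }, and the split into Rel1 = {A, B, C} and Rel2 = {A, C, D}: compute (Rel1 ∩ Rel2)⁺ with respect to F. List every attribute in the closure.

Rel1 ∩ Rel2 = {A, C}.
C → B applies, adding B
A → B, D applies, adding D
Closure: {A, B, C, D}.

A, B, C, D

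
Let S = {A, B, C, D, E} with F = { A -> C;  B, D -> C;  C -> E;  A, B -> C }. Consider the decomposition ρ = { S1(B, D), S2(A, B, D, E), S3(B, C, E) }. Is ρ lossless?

No

Chase test. Columns are A, B, C, D, E; row i has aⱼ where attribute j ∈ Si, else bᵢⱼ.
Initial tableau (one row per fragment):
  row 1: b11 a2 b13 a4 b15
  row 2: a1 a2 b23 a4 a5
  row 3: b31 a2 a3 b34 a5
Rows 1 and 2 agree on B, D; apply B, D→C and equate their C entries.
Rows 1 and 2 agree on C; apply C→E and equate their E entries.
No row becomes fully distinguished — the join is lossy.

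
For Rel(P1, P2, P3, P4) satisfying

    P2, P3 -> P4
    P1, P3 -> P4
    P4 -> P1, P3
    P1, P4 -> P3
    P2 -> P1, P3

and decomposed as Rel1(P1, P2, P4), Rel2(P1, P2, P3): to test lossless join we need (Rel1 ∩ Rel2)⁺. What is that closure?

P1, P2, P3, P4

Rel1 ∩ Rel2 = {P1, P2}.
P2 → P1, P3 applies, adding P3
P2, P3 → P4 applies, adding P4
Closure: {P1, P2, P3, P4}.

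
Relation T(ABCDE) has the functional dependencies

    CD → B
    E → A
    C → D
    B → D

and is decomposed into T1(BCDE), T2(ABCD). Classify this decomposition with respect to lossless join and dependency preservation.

lossy and not dependency-preserving

Lossless test: (BCD)⁺ = {BCD}, which is a superkey of neither fragment — lossy.
Dependency preservation: the restricted closure of {E} across the fragments never reaches {A}, so E → A cannot be enforced without a join — not preserved.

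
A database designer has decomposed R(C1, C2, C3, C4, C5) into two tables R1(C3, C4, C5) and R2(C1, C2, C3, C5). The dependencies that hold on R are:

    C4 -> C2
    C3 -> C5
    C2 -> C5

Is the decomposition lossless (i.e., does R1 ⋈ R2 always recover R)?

Common attributes: R1 ∩ R2 = {C3, C5}.
No dependency enlarges {C3, C5}, so (C3, C5)⁺ = {C3, C5}.
The closure contains neither all of R1 = {C3, C4, C5} nor all of R2 = {C1, C2, C3, C5}, so the common attributes are not a superkey of either fragment. The join is lossy.

No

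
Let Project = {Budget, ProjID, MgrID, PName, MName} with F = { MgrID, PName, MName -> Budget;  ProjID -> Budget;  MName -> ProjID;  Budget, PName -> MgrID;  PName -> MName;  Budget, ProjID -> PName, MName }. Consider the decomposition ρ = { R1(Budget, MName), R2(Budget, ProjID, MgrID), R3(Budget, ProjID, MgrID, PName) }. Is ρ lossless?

Chase test. Columns are Budget, ProjID, MgrID, PName, MName; row i has aⱼ where attribute j ∈ Ri, else bᵢⱼ.
Initial tableau (one row per fragment):
  row 1: a1 b12 b13 b14 a5
  row 2: a1 a2 a3 b24 b25
  row 3: a1 a2 a3 a4 b35
Rows 2 and 3 agree on Budget, ProjID; apply Budget, ProjID→PName, MName and equate their PName, MName entries.
No row becomes fully distinguished — the join is lossy.

No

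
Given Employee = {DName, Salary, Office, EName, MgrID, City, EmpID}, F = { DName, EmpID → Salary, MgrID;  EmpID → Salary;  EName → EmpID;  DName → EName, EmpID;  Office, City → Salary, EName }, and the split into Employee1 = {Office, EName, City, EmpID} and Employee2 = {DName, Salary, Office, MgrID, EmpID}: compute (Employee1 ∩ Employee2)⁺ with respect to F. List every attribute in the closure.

Salary, Office, EmpID

Employee1 ∩ Employee2 = {Office, EmpID}.
EmpID → Salary applies, adding Salary
Closure: {Salary, Office, EmpID}.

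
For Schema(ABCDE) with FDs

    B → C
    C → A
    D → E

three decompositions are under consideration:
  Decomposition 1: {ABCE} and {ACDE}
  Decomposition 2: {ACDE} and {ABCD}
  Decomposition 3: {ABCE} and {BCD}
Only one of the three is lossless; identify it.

Decomposition 2

Decomposition 1: common = {ACE}, closure = {ACE} → lossy.
Decomposition 2: common = {ACD}, closure = {ACDE} → lossless.
Decomposition 3: common = {BC}, closure = {ABC} → lossy.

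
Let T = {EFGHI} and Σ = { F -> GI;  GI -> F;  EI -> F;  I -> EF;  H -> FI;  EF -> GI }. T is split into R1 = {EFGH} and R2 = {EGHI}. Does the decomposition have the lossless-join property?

Common attributes: R1 ∩ R2 = {EGH}.
Closure of {EGH}: H → FI applies, adding FI. So (EGH)⁺ = {EFGHI}.
This closure contains every attribute of R1, so R1 ∩ R2 → R1. The join is lossless.

Yes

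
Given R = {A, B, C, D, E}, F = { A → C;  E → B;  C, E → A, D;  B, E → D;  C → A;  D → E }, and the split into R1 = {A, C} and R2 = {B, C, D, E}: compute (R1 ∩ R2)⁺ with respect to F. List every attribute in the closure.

R1 ∩ R2 = {C}.
C → A applies, adding A
Closure: {A, C}.

A, C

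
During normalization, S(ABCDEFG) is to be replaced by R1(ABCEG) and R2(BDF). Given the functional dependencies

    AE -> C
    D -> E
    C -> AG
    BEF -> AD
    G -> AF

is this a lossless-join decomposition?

Common attributes: R1 ∩ R2 = {B}.
No dependency enlarges {B}, so (B)⁺ = {B}.
The closure contains neither all of R1 = {ABCEG} nor all of R2 = {BDF}, so the common attributes are not a superkey of either fragment. The join is lossy.

No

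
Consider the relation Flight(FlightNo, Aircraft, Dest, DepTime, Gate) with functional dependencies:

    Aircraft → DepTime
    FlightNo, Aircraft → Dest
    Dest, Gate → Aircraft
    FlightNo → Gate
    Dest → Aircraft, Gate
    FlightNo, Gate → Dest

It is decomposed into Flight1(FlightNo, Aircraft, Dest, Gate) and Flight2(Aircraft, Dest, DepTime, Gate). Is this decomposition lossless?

Yes

Common attributes: Flight1 ∩ Flight2 = {Aircraft, Dest, Gate}.
Closure of {Aircraft, Dest, Gate}: Aircraft → DepTime applies, adding DepTime. So (Aircraft, Dest, Gate)⁺ = {Aircraft, Dest, DepTime, Gate}.
This closure contains every attribute of Flight2, so Flight1 ∩ Flight2 → Flight2. The join is lossless.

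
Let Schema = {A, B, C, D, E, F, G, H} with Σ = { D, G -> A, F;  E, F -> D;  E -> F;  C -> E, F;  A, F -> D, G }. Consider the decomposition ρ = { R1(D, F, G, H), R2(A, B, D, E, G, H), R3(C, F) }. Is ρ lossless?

Chase test. Columns are A, B, C, D, E, F, G, H; row i has aⱼ where attribute j ∈ Ri, else bᵢⱼ.
Initial tableau (one row per fragment):
  row 1: b11 b12 b13 a4 b15 a6 a7 a8
  row 2: a1 a2 b23 a4 a5 b26 a7 a8
  row 3: b31 b32 a3 b34 b35 a6 b37 b38
Rows 1 and 2 agree on D, G; apply D, G→A, F and equate their A, F entries.
No row becomes fully distinguished — the join is lossy.

No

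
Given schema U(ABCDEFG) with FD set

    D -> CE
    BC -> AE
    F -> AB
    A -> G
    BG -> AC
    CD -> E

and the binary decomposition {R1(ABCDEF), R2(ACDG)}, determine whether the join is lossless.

Yes

Common attributes: R1 ∩ R2 = {ACD}.
Closure of {ACD}: D → CE applies, adding E; A → G applies, adding G. So (ACD)⁺ = {ACDEG}.
This closure contains every attribute of R2, so R1 ∩ R2 → R2. The join is lossless.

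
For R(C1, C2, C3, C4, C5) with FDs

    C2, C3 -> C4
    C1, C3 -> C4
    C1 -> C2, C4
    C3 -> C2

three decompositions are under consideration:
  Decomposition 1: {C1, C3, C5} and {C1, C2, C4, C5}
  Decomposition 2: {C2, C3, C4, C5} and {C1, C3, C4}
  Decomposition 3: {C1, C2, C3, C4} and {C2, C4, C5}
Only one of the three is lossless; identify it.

Decomposition 1

Decomposition 1: common = {C1, C5}, closure = {C1, C2, C4, C5} → lossless.
Decomposition 2: common = {C3, C4}, closure = {C2, C3, C4} → lossy.
Decomposition 3: common = {C2, C4}, closure = {C2, C4} → lossy.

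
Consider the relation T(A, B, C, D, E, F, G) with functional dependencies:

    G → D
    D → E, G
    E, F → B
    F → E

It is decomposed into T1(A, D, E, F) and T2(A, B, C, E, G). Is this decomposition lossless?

No

Common attributes: T1 ∩ T2 = {A, E}.
No dependency enlarges {A, E}, so (A, E)⁺ = {A, E}.
The closure contains neither all of T1 = {A, D, E, F} nor all of T2 = {A, B, C, E, G}, so the common attributes are not a superkey of either fragment. The join is lossy.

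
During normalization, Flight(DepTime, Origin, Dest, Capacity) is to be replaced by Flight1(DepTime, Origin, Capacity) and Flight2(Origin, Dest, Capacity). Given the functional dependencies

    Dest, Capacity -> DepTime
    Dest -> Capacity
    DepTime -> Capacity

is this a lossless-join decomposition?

Common attributes: Flight1 ∩ Flight2 = {Origin, Capacity}.
No dependency enlarges {Origin, Capacity}, so (Origin, Capacity)⁺ = {Origin, Capacity}.
The closure contains neither all of Flight1 = {DepTime, Origin, Capacity} nor all of Flight2 = {Origin, Dest, Capacity}, so the common attributes are not a superkey of either fragment. The join is lossy.

No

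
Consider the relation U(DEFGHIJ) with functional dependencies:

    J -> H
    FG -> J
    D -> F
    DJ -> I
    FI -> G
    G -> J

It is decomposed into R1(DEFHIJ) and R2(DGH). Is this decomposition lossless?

No

Common attributes: R1 ∩ R2 = {DH}.
Closure of {DH}: D → F applies, adding F. So (DH)⁺ = {DFH}.
The closure contains neither all of R1 = {DEFHIJ} nor all of R2 = {DGH}, so the common attributes are not a superkey of either fragment. The join is lossy.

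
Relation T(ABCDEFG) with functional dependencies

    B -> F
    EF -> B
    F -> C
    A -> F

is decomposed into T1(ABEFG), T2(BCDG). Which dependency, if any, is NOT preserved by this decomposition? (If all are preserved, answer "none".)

Check F → C: no single fragment contains all of {CF}, and the restricted closure of {F} across the fragments never reaches {C}.
B → F is preserved.
EF → B is preserved.
A → F is preserved.

F -> C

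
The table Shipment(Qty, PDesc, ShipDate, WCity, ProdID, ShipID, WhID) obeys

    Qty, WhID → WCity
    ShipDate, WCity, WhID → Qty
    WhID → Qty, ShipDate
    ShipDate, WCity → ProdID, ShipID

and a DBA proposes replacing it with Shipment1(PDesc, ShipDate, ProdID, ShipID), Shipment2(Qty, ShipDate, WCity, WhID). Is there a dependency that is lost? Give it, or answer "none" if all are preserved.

ShipDate, WCity → ProdID, ShipID

Check ShipDate, WCity → ProdID, ShipID: no single fragment contains all of {ShipDate, WCity, ProdID, ShipID}, and the restricted closure of {ShipDate, WCity} across the fragments never reaches {ProdID, ShipID}.
Qty, WhID → WCity is preserved.
ShipDate, WCity, WhID → Qty is preserved.
WhID → Qty, ShipDate is preserved.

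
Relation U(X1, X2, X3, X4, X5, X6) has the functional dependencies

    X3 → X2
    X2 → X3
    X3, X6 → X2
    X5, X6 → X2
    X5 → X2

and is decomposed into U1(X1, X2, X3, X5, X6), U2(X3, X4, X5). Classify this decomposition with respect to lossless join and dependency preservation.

lossy but dependency-preserving

Lossless test: (X3, X5)⁺ = {X2, X3, X5}, which is a superkey of neither fragment — lossy.
Dependency preservation: every FD's attributes lie within a single fragment, so each can be enforced locally — preserved.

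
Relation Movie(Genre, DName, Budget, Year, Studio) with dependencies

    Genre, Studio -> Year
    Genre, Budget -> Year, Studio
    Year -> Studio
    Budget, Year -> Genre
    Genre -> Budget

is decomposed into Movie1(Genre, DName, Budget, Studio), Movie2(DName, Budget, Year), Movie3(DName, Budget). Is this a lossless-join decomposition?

Chase test. Columns are Genre, DName, Budget, Year, Studio; row i has aⱼ where attribute j ∈ Moviei, else bᵢⱼ.
Initial tableau (one row per fragment):
  row 1: a1 a2 a3 b14 a5
  row 2: b21 a2 a3 a4 b25
  row 3: b31 a2 a3 b34 b35
No row becomes fully distinguished — the join is lossy.

No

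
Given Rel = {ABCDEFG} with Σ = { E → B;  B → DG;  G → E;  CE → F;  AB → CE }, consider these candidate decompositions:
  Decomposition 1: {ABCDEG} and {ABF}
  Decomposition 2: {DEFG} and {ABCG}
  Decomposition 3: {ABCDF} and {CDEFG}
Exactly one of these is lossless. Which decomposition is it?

Decomposition 1: common = {AB}, closure = {ABCDEFG} → lossless.
Decomposition 2: common = {G}, closure = {BDEG} → lossy.
Decomposition 3: common = {CDF}, closure = {CDF} → lossy.

Decomposition 1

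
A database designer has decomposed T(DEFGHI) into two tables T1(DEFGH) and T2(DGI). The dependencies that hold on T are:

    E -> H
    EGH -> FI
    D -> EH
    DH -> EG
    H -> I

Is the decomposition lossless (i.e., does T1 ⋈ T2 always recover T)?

Yes

Common attributes: T1 ∩ T2 = {DG}.
Closure of {DG}: D → EH applies, adding EH; H → I applies, adding I; EGH → FI applies, adding F. So (DG)⁺ = {DEFGHI}.
This closure contains every attribute of T1, so T1 ∩ T2 → T1. The join is lossless.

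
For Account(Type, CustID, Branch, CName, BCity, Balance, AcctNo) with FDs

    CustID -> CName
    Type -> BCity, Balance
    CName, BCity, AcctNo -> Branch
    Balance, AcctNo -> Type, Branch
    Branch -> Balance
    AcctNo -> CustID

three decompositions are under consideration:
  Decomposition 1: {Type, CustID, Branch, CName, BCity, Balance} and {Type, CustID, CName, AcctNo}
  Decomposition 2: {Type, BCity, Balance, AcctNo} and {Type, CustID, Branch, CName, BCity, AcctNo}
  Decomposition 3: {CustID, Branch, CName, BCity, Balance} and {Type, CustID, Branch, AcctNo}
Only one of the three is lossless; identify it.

Decomposition 2

Decomposition 1: common = {Type, CustID, CName}, closure = {Type, CustID, CName, BCity, Balance} → lossy.
Decomposition 2: common = {Type, BCity, AcctNo}, closure = {Type, CustID, Branch, CName, BCity, Balance, AcctNo} → lossless.
Decomposition 3: common = {CustID, Branch}, closure = {CustID, Branch, CName, Balance} → lossy.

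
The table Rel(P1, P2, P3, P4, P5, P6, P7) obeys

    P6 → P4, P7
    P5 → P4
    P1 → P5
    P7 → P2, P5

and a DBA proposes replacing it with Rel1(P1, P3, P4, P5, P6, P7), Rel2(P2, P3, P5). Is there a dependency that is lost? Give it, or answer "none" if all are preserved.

P7 → P2, P5

Check P7 → P2, P5: no single fragment contains all of {P2, P5, P7}, and the restricted closure of {P7} across the fragments never reaches {P2, P5}.
P6 → P4, P7 is preserved.
P5 → P4 is preserved.
P1 → P5 is preserved.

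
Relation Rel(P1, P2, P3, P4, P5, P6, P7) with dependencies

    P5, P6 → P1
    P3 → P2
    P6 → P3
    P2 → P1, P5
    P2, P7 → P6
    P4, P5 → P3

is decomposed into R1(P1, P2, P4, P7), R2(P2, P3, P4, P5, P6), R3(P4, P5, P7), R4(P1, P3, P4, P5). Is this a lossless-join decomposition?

No

Chase test. Columns are P1, P2, P3, P4, P5, P6, P7; row i has aⱼ where attribute j ∈ Ri, else bᵢⱼ.
Initial tableau (one row per fragment):
  row 1: a1 a2 b13 a4 b15 b16 a7
  row 2: b21 a2 a3 a4 a5 a6 b27
  row 3: b31 b32 b33 a4 a5 b36 a7
  row 4: a1 b42 a3 a4 a5 b46 b47
Rows 2 and 4 agree on P3; apply P3→P2 and equate their P2 entries.
Rows 1 and 2 agree on P2; apply P2→P1, P5 and equate their P1, P5 entries.
Rows 1 and 2 agree on P4, P5; apply P4, P5→P3 and equate their P3 entries.
Rows 1 and 3 agree on P4, P5; apply P4, P5→P3 and equate their P3 entries.
Rows 1 and 3 agree on P3; apply P3→P2 and equate their P2 entries.
Rows 1 and 3 agree on P2; apply P2→P1, P5 and equate their P1, P5 entries.
Rows 1 and 3 agree on P2, P7; apply P2, P7→P6 and equate their P6 entries.
No row becomes fully distinguished — the join is lossy.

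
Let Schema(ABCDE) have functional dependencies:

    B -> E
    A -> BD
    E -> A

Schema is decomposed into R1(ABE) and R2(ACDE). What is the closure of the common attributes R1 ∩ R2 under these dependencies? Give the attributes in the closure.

ABDE

R1 ∩ R2 = {AE}.
A → BD applies, adding BD
Closure: {ABDE}.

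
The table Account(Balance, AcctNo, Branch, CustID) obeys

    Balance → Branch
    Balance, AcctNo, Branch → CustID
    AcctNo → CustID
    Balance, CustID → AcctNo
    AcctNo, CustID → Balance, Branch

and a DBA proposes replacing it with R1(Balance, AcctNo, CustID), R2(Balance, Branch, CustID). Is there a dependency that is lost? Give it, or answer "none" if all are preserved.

Balance → Branch lies within R2.
Balance, AcctNo, Branch → CustID: restricted closure across fragments reaches CustID.
AcctNo → CustID lies within R1.
Balance, CustID → AcctNo lies within R1.
AcctNo, CustID → Balance, Branch: restricted closure across fragments reaches Balance, Branch.
Every dependency is enforceable on the fragments, so the decomposition is dependency-preserving.

none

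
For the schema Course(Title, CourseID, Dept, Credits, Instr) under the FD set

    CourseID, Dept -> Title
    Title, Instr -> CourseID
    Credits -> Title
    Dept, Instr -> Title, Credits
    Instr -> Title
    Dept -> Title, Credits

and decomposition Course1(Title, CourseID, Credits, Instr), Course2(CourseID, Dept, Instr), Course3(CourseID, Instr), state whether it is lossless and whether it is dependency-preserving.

Lossless test (chase): Rows 1 and 2 agree on Instr; apply Instr→Title and equate their Title entries. Rows 1 and 3 agree on Instr; apply Instr→Title and equate their Title entries. No row becomes fully distinguished — the join is lossy.
Dependency preservation: the restricted closure of {CourseID, Dept} across the fragments never reaches {Title}, so CourseID, Dept → Title cannot be enforced without a join — not preserved.

lossy and not dependency-preserving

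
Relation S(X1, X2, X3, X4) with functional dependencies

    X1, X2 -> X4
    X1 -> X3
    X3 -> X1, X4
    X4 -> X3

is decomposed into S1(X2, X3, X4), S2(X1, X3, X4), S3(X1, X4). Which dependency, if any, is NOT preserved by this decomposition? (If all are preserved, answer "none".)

none

X1, X2 → X4: restricted closure across fragments reaches X4.
X1 → X3 lies within S2.
X3 → X1, X4 lies within S2.
X4 → X3 lies within S1.
Every dependency is enforceable on the fragments, so the decomposition is dependency-preserving.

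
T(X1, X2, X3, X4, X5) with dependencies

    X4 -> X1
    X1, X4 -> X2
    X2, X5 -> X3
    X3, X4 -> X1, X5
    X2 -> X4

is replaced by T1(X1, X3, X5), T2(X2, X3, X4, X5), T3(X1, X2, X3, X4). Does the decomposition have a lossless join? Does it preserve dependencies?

Lossless test (chase): Rows 2 and 3 agree on X4; apply X4→X1 and equate their X1 entries. Rows 2 and 3 agree on X3, X4; apply X3, X4→X1, X5 and equate their X1, X5 entries. Row 2 is now all distinguished symbols — the join is lossless.
Dependency preservation: X3, X4 → X1, X5 is not contained in any single fragment, but the restricted closure of its left-hand side across the fragments still reaches the right-hand side; the remaining FDs each lie inside some fragment. All dependencies are preserved.

lossless and dependency-preserving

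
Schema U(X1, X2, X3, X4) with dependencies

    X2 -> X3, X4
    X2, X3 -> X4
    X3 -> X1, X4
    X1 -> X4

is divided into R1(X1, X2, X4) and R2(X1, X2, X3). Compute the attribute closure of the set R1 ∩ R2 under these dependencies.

X1, X2, X3, X4

R1 ∩ R2 = {X1, X2}.
X2 → X3, X4 applies, adding X3, X4
Closure: {X1, X2, X3, X4}.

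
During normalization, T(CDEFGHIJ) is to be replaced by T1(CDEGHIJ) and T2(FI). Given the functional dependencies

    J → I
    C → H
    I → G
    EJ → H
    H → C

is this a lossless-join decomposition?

No

Common attributes: T1 ∩ T2 = {I}.
Closure of {I}: I → G applies, adding G. So (I)⁺ = {GI}.
The closure contains neither all of T1 = {CDEGHIJ} nor all of T2 = {FI}, so the common attributes are not a superkey of either fragment. The join is lossy.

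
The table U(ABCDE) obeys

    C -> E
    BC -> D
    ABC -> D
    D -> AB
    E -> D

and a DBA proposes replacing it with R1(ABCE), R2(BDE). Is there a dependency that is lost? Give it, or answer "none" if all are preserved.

Check D → AB: no single fragment contains all of {ABD}, and the restricted closure of {D} across the fragments never reaches {AB}.
C → E is preserved.
BC → D is preserved.
ABC → D is preserved.
E → D is preserved.

D -> AB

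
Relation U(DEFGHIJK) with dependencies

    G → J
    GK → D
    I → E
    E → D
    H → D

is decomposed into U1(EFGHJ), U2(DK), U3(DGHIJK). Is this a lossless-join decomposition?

Chase test. Columns are DEFGHIJK; row i has aⱼ where attribute j ∈ Ui, else bᵢⱼ.
Initial tableau (one row per fragment):
  row 1: b11 a2 a3 a4 a5 b16 a7 b18
  row 2: a1 b22 b23 b24 b25 b26 b27 a8
  row 3: a1 b32 b33 a4 a5 a6 a7 a8
Rows 1 and 3 agree on H; apply H→D and equate their D entries.
No row becomes fully distinguished — the join is lossy.

No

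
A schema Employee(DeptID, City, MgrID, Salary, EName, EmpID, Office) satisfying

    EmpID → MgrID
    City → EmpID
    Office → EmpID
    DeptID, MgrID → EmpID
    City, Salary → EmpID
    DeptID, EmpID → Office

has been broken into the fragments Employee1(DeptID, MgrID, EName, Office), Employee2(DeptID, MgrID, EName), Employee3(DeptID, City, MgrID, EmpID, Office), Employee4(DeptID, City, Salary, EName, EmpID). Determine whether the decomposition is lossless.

Chase test. Columns are DeptID, City, MgrID, Salary, EName, EmpID, Office; row i has aⱼ where attribute j ∈ Employeei, else bᵢⱼ.
Initial tableau (one row per fragment):
  row 1: a1 b12 a3 b14 a5 b16 a7
  row 2: a1 b22 a3 b24 a5 b26 b27
  row 3: a1 a2 a3 b34 b35 a6 a7
  row 4: a1 a2 b43 a4 a5 a6 b47
Rows 3 and 4 agree on EmpID; apply EmpID→MgrID and equate their MgrID entries.
Rows 1 and 3 agree on Office; apply Office→EmpID and equate their EmpID entries.
Rows 1 and 2 agree on DeptID, MgrID; apply DeptID, MgrID→EmpID and equate their EmpID entries.
Rows 1 and 2 agree on DeptID, EmpID; apply DeptID, EmpID→Office and equate their Office entries.
Rows 1 and 4 agree on DeptID, EmpID; apply DeptID, EmpID→Office and equate their Office entries.
Row 4 is now all distinguished symbols — the join is lossless.

Yes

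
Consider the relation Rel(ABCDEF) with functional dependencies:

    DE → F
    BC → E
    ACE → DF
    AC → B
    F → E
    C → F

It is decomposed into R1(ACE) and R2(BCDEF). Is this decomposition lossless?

No

Common attributes: R1 ∩ R2 = {CE}.
Closure of {CE}: C → F applies, adding F. So (CE)⁺ = {CEF}.
The closure contains neither all of R1 = {ACE} nor all of R2 = {BCDEF}, so the common attributes are not a superkey of either fragment. The join is lossy.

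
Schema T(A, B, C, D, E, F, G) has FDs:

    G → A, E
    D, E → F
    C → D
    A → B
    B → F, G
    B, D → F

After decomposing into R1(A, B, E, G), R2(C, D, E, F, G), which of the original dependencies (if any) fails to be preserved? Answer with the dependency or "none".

G → A, E lies within R1.
D, E → F lies within R2.
C → D lies within R2.
A → B lies within R1.
B → F, G: restricted closure across fragments reaches F, G.
B, D → F: restricted closure across fragments reaches F.
Every dependency is enforceable on the fragments, so the decomposition is dependency-preserving.

none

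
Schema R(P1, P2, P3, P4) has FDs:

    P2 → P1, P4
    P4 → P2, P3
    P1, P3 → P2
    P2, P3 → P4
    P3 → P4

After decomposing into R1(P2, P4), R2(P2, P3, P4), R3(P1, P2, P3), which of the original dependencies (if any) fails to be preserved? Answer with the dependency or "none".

P2 → P1, P4: restricted closure across fragments reaches P1, P4.
P4 → P2, P3 lies within R2.
P1, P3 → P2 lies within R3.
P2, P3 → P4 lies within R2.
P3 → P4 lies within R2.
Every dependency is enforceable on the fragments, so the decomposition is dependency-preserving.

none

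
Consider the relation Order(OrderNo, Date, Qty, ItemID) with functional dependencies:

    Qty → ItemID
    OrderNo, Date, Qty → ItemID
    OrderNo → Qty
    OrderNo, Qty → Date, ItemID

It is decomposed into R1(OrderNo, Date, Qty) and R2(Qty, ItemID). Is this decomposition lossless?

Common attributes: R1 ∩ R2 = {Qty}.
Closure of {Qty}: Qty → ItemID applies, adding ItemID. So (Qty)⁺ = {Qty, ItemID}.
This closure contains every attribute of R2, so R1 ∩ R2 → R2. The join is lossless.

Yes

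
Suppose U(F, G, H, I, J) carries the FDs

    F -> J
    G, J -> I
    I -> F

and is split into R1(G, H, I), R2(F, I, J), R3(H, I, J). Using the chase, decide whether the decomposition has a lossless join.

Chase test. Columns are F, G, H, I, J; row i has aⱼ where attribute j ∈ Ri, else bᵢⱼ.
Initial tableau (one row per fragment):
  row 1: b11 a2 a3 a4 b15
  row 2: a1 b22 b23 a4 a5
  row 3: b31 b32 a3 a4 a5
Rows 1 and 2 agree on I; apply I→F and equate their F entries.
Rows 1 and 3 agree on I; apply I→F and equate their F entries.
Rows 1 and 2 agree on F; apply F→J and equate their J entries.
Row 1 is now all distinguished symbols — the join is lossless.

Yes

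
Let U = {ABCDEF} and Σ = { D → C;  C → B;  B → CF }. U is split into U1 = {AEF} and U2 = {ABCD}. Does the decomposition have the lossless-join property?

No

Common attributes: U1 ∩ U2 = {A}.
No dependency enlarges {A}, so (A)⁺ = {A}.
The closure contains neither all of U1 = {AEF} nor all of U2 = {ABCD}, so the common attributes are not a superkey of either fragment. The join is lossy.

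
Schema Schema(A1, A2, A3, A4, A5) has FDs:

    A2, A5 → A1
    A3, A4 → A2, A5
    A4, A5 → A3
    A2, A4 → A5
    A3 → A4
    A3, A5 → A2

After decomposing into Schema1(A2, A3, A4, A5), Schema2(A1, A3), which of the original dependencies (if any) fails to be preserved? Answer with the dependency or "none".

A2, A5 → A1

Check A2, A5 → A1: no single fragment contains all of {A1, A2, A5}, and the restricted closure of {A2, A5} across the fragments never reaches {A1}.
A3, A4 → A2, A5 is preserved.
A4, A5 → A3 is preserved.
A2, A4 → A5 is preserved.
A3 → A4 is preserved.
A3, A5 → A2 is preserved.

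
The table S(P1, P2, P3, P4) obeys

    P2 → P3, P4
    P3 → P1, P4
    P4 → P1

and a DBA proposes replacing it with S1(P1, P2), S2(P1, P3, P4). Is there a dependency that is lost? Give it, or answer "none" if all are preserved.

Check P2 → P3, P4: no single fragment contains all of {P2, P3, P4}, and the restricted closure of {P2} across the fragments never reaches {P3, P4}.
P3 → P1, P4 is preserved.
P4 → P1 is preserved.

P2 → P3, P4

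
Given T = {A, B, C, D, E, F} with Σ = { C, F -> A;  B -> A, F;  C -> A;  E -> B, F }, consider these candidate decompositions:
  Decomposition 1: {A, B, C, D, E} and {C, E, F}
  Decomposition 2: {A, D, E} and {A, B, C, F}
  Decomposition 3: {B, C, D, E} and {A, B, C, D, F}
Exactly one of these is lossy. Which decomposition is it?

Decomposition 1: common = {C, E}, closure = {A, B, C, E, F} → lossless.
Decomposition 2: common = {A}, closure = {A} → lossy.
Decomposition 3: common = {B, C, D}, closure = {A, B, C, D, F} → lossless.

Decomposition 2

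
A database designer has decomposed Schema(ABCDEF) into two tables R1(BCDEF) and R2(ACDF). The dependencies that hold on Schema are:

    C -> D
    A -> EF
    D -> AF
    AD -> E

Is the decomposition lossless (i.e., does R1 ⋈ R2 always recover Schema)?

Common attributes: R1 ∩ R2 = {CDF}.
Closure of {CDF}: D → AF applies, adding A; AD → E applies, adding E. So (CDF)⁺ = {ACDEF}.
This closure contains every attribute of R2, so R1 ∩ R2 → R2. The join is lossless.

Yes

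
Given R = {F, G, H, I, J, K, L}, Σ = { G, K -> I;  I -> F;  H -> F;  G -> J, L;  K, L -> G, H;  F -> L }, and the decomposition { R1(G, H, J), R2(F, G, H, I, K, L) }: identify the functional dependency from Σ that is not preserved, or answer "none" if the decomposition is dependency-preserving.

G, K → I lies within R2.
I → F lies within R2.
H → F lies within R2.
G → J, L: restricted closure across fragments reaches J, L.
K, L → G, H lies within R2.
F → L lies within R2.
Every dependency is enforceable on the fragments, so the decomposition is dependency-preserving.

none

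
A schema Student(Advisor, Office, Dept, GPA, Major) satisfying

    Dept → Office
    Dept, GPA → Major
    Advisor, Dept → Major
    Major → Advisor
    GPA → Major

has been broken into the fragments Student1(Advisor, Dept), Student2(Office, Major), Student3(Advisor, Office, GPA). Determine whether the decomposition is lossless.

Chase test. Columns are Advisor, Office, Dept, GPA, Major; row i has aⱼ where attribute j ∈ Studenti, else bᵢⱼ.
Initial tableau (one row per fragment):
  row 1: a1 b12 a3 b14 b15
  row 2: b21 a2 b23 b24 a5
  row 3: a1 a2 b33 a4 b35
No row becomes fully distinguished — the join is lossy.

No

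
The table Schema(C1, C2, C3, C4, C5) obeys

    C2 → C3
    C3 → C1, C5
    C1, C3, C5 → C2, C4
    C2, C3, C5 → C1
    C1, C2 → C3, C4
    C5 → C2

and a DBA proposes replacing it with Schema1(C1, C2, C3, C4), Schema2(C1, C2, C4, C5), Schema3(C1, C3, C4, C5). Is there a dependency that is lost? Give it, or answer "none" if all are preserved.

none

C2 → C3 lies within Schema1.
C3 → C1, C5 lies within Schema3.
C1, C3, C5 → C2, C4: restricted closure across fragments reaches C2, C4.
C2, C3, C5 → C1: restricted closure across fragments reaches C1.
C1, C2 → C3, C4 lies within Schema1.
C5 → C2 lies within Schema2.
Every dependency is enforceable on the fragments, so the decomposition is dependency-preserving.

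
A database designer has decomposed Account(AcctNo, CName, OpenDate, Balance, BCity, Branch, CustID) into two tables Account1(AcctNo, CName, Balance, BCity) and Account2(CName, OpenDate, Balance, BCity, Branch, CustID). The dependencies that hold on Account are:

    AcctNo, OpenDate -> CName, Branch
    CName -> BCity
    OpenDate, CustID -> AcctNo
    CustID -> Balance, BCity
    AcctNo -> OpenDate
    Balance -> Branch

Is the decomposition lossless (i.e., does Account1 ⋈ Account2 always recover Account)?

Common attributes: Account1 ∩ Account2 = {CName, Balance, BCity}.
Closure of {CName, Balance, BCity}: Balance → Branch applies, adding Branch. So (CName, Balance, BCity)⁺ = {CName, Balance, BCity, Branch}.
The closure contains neither all of Account1 = {AcctNo, CName, Balance, BCity} nor all of Account2 = {CName, OpenDate, Balance, BCity, Branch, CustID}, so the common attributes are not a superkey of either fragment. The join is lossy.

No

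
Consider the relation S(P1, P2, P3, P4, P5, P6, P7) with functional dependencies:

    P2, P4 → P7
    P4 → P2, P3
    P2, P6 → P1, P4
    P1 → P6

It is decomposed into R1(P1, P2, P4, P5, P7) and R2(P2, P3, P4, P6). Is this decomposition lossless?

No

Common attributes: R1 ∩ R2 = {P2, P4}.
Closure of {P2, P4}: P2, P4 → P7 applies, adding P7; P4 → P2, P3 applies, adding P3. So (P2, P4)⁺ = {P2, P3, P4, P7}.
The closure contains neither all of R1 = {P1, P2, P4, P5, P7} nor all of R2 = {P2, P3, P4, P6}, so the common attributes are not a superkey of either fragment. The join is lossy.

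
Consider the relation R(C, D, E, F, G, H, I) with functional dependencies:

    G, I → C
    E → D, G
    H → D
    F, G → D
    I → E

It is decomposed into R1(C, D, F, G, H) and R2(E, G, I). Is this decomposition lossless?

Common attributes: R1 ∩ R2 = {G}.
No dependency enlarges {G}, so (G)⁺ = {G}.
The closure contains neither all of R1 = {C, D, F, G, H} nor all of R2 = {E, G, I}, so the common attributes are not a superkey of either fragment. The join is lossy.

No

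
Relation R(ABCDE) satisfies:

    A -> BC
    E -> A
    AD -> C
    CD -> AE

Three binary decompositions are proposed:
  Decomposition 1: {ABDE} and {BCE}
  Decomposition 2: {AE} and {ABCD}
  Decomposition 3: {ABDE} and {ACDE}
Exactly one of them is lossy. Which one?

Decomposition 1: common = {BE}, closure = {ABCE} → lossless.
Decomposition 2: common = {A}, closure = {ABC} → lossy.
Decomposition 3: common = {ADE}, closure = {ABCDE} → lossless.

Decomposition 2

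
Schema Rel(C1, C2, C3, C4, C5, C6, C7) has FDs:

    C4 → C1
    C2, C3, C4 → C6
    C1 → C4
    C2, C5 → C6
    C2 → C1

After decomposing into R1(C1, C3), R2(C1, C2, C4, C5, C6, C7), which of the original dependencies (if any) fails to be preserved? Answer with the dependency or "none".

Check C2, C3, C4 → C6: no single fragment contains all of {C2, C3, C4, C6}, and the restricted closure of {C2, C3, C4} across the fragments never reaches {C6}.
C4 → C1 is preserved.
C1 → C4 is preserved.
C2, C5 → C6 is preserved.
C2 → C1 is preserved.

C2, C3, C4 → C6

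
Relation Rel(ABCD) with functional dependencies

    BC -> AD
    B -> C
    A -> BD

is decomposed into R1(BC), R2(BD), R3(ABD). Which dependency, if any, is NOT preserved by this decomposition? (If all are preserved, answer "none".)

none

BC → AD: restricted closure across fragments reaches AD.
B → C lies within R1.
A → BD lies within R3.
Every dependency is enforceable on the fragments, so the decomposition is dependency-preserving.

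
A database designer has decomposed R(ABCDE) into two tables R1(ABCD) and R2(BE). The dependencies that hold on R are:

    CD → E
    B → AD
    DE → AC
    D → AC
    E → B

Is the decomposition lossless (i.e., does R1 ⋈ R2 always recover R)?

Common attributes: R1 ∩ R2 = {B}.
Closure of {B}: B → AD applies, adding AD; D → AC applies, adding C; CD → E applies, adding E. So (B)⁺ = {ABCDE}.
This closure contains every attribute of R1, so R1 ∩ R2 → R1. The join is lossless.

Yes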